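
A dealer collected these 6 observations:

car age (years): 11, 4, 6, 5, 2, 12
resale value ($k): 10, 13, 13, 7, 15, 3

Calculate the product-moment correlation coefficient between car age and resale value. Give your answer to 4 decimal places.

-0.7342

n = 6, Σx = 40, Σy = 61, Σxy = 341, Σx² = 346, Σy² = 721
Sxx = Σx² − (Σx)²/n = 346 − 266.666667 = 79.333333
Sxy = Σxy − (Σx)(Σy)/n = 341 − 406.666667 = -65.666667
Syy = Σy² − (Σy)²/n = 721 − 620.166667 = 100.833333
r = Sxy/√(Sxx·Syy) = -65.666667/√(7999.444444) = -65.666667/89.439613 = -0.734201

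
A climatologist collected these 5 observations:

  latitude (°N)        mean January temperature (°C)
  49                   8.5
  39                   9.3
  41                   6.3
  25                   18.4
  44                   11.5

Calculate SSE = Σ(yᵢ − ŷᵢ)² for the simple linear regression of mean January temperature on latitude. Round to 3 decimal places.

29.734

n = 5, Σx = 198, Σy = 54, Σxy = 2003.5, Σx² = 8164, Σy² = 669.24
Sxx = Σx² − (Σx)²/n = 8164 − 7840.8 = 323.2
Sxy = Σxy − (Σx)(Σy)/n = 2003.5 − 2138.4 = -134.9
Syy = Σy² − (Σy)²/n = 669.24 − 583.2 = 86.04
b = Sxy/Sxx = -134.9/323.2 = -0.417389
SSE = Syy − b·Sxy = 86.04 − (-0.417389)·(-134.9) = 29.734276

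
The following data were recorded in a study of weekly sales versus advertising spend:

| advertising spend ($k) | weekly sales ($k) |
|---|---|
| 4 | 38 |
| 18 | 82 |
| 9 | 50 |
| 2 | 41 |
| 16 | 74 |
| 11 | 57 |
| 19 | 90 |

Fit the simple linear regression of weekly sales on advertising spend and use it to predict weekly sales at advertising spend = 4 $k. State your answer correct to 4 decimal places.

40.0911

n = 7, Σx = 79, Σy = 432, Σxy = 5681, Σx² = 1163
Sxx = Σx² − (Σx)²/n = 1163 − 891.571429 = 271.428571
Sxy = Σxy − (Σx)(Σy)/n = 5681 − 4875.428571 = 805.571429
b = Sxy/Sxx = 805.571429/271.428571 = 2.967895
a = ȳ − b·x̄ = 61.714286 − 2.967895·11.285714 = 28.219474
ŷ(4) = a + b·4 = 28.219474 + 2.967895·4 = 40.091053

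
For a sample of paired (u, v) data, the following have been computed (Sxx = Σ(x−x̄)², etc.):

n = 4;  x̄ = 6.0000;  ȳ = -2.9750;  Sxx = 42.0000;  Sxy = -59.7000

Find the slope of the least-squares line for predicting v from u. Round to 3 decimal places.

b = Sxy/Sxx = -59.7/42 = -1.421429

-1.421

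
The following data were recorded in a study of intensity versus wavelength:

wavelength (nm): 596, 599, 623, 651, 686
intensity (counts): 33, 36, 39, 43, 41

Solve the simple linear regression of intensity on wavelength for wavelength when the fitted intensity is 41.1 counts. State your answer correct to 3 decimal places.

662.235

n = 5, Σx = 3155, Σy = 192, Σxy = 121648, Σx² = 1996543
Sxx = Σx² − (Σx)²/n = 1996543 − 1990805 = 5738
Sxy = Σxy − (Σx)(Σy)/n = 121648 − 121152 = 496
b = Sxy/Sxx = 496/5738 = 0.086441
a = ȳ − b·x̄ = 38.4 − 0.086441·631 = -16.144441
Set a + b·x = 41.1: x = (41.1 − (-16.144441)) / 0.086441 = 662.235081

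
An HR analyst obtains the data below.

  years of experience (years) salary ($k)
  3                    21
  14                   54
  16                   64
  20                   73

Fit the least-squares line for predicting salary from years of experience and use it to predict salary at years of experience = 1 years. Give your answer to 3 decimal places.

n = 4, Σx = 53, Σy = 212, Σxy = 3303, Σx² = 861
Sxx = Σx² − (Σx)²/n = 861 − 702.25 = 158.75
Sxy = Σxy − (Σx)(Σy)/n = 3303 − 2809 = 494
b = Sxy/Sxx = 494/158.75 = 3.111811
a = ȳ − b·x̄ = 53 − 3.111811·13.25 = 11.768504
ŷ(1) = a + b·1 = 11.768504 + 3.111811·1 = 14.880315

14.880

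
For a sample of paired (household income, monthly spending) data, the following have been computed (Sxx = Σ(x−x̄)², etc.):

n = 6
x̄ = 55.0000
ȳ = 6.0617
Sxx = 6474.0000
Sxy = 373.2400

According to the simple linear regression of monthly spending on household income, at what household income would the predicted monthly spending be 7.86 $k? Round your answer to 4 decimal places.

86.1922

b = Sxy/Sxx = 373.24/6474 = 0.057652
a = ȳ − b·x̄ = 6.0617 − 0.057652·55 = 2.890832
Set a + b·x = 7.86: x = (7.86 − 2.890832) / 0.057652 = 86.192247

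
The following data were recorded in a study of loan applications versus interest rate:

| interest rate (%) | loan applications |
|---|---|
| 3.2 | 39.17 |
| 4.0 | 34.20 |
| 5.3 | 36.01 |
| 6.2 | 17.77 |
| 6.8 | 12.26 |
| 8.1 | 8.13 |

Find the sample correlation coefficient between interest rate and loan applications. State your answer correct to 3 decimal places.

n = 6, Σx = 33.6, Σy = 147.54, Σxy = 712.392, Σx² = 204.62, Σy² = 4532.8264
Sxx = Σx² − (Σx)²/n = 204.62 − 188.16 = 16.46
Sxy = Σxy − (Σx)(Σy)/n = 712.392 − 826.224 = -113.832
Syy = Σy² − (Σy)²/n = 4532.8264 − 3628.0086 = 904.8178
r = Sxy/√(Sxx·Syy) = -113.832/√(14893.300988) = -113.832/122.038113 = -0.932758

-0.933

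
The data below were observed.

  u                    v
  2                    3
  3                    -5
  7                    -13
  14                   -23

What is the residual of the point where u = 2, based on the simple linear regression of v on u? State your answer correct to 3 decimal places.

3.652

n = 4, Σx = 26, Σy = -38, Σxy = -422, Σx² = 258
Sxx = Σx² − (Σx)²/n = 258 − 169 = 89
Sxy = Σxy − (Σx)(Σy)/n = -422 − (-247) = -175
b = Sxy/Sxx = -175/89 = -1.966292
a = ȳ − b·x̄ = -9.5 − (-1.966292)·6.5 = 3.280899
ŷ(2) = 3.280899 + (-1.966292)·2 = -0.651685
residual = y − ŷ = 3 − (-0.651685) = 3.651685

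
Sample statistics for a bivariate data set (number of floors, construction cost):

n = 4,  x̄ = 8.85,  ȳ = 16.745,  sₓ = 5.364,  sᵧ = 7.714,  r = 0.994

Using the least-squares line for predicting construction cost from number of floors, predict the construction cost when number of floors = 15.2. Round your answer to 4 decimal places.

25.8222

b = r · sᵧ/sₓ = 0.994 · 7.714/5.364 = 1.429477
a = ȳ − b·x̄ = 16.745 − 1.429477·8.85 = 4.094126
ŷ(15.2) = a + b·15.2 = 4.094126 + 1.429477·15.2 = 25.822181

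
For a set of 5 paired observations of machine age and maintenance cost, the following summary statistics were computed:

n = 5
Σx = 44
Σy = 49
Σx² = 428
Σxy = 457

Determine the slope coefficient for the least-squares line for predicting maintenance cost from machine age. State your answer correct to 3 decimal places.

0.632

Sxx = Σx² − (Σx)²/n = 428 − 387.2 = 40.8
Sxy = Σxy − (Σx)(Σy)/n = 457 − 431.2 = 25.8
b = Sxy/Sxx = 25.8/40.8 = 0.632353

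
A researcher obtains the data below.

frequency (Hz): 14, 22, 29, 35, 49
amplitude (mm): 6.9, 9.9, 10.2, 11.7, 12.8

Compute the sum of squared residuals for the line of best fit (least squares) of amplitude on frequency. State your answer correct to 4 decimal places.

n = 5, Σx = 149, Σy = 51.5, Σxy = 1646.9, Σx² = 5147, Σy² = 550.39
Sxx = Σx² − (Σx)²/n = 5147 − 4440.2 = 706.8
Sxy = Σxy − (Σx)(Σy)/n = 1646.9 − 1534.7 = 112.2
Syy = Σy² − (Σy)²/n = 550.39 − 530.45 = 19.94
b = Sxy/Sxx = 112.2/706.8 = 0.158744
SSE = Syy − b·Sxy = 19.94 − 0.158744·112.2 = 2.128964

2.1290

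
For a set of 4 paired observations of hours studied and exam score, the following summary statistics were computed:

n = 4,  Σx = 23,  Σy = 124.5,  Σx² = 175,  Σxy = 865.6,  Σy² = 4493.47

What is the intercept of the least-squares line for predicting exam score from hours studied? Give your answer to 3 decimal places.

10.987

Sxx = Σx² − (Σx)²/n = 175 − 132.25 = 42.75
Sxy = Σxy − (Σx)(Σy)/n = 865.6 − 715.875 = 149.725
b = Sxy/Sxx = 149.725/42.75 = 3.502339
a = ȳ − b·x̄ = 31.125 − 3.502339·5.75 = 10.986550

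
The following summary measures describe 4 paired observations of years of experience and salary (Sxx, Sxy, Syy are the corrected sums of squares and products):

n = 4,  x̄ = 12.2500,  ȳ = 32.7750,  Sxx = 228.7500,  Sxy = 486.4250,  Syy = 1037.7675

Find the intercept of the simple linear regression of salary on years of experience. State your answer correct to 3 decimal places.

b = Sxy/Sxx = 486.425/228.75 = 2.126448
a = ȳ − b·x̄ = 32.775 − 2.126448·12.25 = 6.726011

6.726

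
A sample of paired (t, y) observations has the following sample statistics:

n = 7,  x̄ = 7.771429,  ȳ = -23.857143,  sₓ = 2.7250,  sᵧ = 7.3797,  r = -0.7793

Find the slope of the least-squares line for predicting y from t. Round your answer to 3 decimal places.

-2.110

b = r · sᵧ/sₓ = -0.7793 · 7.3797/2.725 = -2.110459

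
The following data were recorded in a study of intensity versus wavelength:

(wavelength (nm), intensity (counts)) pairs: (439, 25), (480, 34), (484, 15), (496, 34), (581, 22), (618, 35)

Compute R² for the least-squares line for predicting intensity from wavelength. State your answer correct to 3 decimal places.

0.052

n = 6, Σx = 3098, Σy = 165, Σxy = 85831, Σx² = 1622878, Σy² = 4871
Sxx = Σx² − (Σx)²/n = 1622878 − 1599600.666667 = 23277.333333
Sxy = Σxy − (Σx)(Σy)/n = 85831 − 85195 = 636
Syy = Σy² − (Σy)²/n = 4871 − 4537.5 = 333.5
R² = Sxy²/(Sxx·Syy) = (636)²/(23277.333333·333.5) = 0.052106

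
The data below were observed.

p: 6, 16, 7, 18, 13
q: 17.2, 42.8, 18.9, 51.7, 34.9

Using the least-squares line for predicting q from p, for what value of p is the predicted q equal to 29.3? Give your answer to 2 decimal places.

10.64

n = 5, Σx = 60, Σy = 165.5, Σxy = 2304.6, Σx² = 834
Sxx = Σx² − (Σx)²/n = 834 − 720 = 114
Sxy = Σxy − (Σx)(Σy)/n = 2304.6 − 1986 = 318.6
b = Sxy/Sxx = 318.6/114 = 2.794737
a = ȳ − b·x̄ = 33.1 − 2.794737·12 = -0.436842
Set a + b·x = 29.3: x = (29.3 − (-0.436842)) / 2.794737 = 10.640301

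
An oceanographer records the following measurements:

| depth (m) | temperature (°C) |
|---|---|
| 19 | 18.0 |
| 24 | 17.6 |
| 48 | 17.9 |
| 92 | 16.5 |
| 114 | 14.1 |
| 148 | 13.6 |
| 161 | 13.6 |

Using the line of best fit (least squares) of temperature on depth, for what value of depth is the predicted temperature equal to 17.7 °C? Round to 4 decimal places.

n = 7, Σx = 606, Σy = 111.3, Σxy = 8951.4, Σx² = 72526
Sxx = Σx² − (Σx)²/n = 72526 − 52462.285714 = 20063.714286
Sxy = Σxy − (Σx)(Σy)/n = 8951.4 − 9635.4 = -684
b = Sxy/Sxx = -684/20063.714286 = -0.034091
a = ȳ − b·x̄ = 15.9 − (-0.034091)·86.571429 = 18.851341
Set a + b·x = 17.7: x = (17.7 − 18.851341) / (-0.034091) = 33.772180

33.7722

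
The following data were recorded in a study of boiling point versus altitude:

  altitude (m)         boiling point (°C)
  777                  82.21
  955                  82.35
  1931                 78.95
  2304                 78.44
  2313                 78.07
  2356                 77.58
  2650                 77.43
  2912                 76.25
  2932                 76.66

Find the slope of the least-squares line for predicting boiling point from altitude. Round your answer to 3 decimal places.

n = 9, Σx = 19130, Σy = 707.94, Σxy = 1491050.64, Σx² = 45552504
Sxx = Σx² − (Σx)²/n = 45552504 − 40661877.777778 = 4890626.222222
Sxy = Σxy − (Σx)(Σy)/n = 1491050.64 − 1504765.8 = -13715.16
b = Sxy/Sxx = -13715.16/4890626.222222 = -0.002804

-0.003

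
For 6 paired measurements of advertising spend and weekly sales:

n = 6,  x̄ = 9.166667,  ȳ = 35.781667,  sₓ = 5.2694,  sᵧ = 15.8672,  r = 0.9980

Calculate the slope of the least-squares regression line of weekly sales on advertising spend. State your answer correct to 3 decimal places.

3.005

b = r · sᵧ/sₓ = 0.998 · 15.8672/5.2694 = 3.005174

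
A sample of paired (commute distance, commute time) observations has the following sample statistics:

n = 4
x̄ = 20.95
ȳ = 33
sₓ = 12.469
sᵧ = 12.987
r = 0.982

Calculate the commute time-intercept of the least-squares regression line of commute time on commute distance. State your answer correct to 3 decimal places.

b = r · sᵧ/sₓ = 0.982 · 12.987/12.469 = 1.022795
a = ȳ − b·x̄ = 33 − 1.022795·20.95 = 11.572439

11.572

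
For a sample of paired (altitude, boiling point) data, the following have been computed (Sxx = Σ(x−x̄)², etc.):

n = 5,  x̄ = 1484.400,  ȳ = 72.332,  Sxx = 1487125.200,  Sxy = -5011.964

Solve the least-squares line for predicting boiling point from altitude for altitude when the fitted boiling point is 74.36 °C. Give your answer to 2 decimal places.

882.66

b = Sxy/Sxx = -5011.964/1487125.2 = -0.003370
a = ȳ − b·x̄ = 72.332 − (-0.003370)·1484.4 = 77.334779
Set a + b·x = 74.36: x = (74.36 − 77.334779) / (-0.003370) = 882.661858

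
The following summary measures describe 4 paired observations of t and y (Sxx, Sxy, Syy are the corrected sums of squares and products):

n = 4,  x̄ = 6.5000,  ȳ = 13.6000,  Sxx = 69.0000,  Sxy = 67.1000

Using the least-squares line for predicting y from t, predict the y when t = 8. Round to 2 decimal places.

15.06

b = Sxy/Sxx = 67.1/69 = 0.972464
a = ȳ − b·x̄ = 13.6 − 0.972464·6.5 = 7.278986
ŷ(8) = a + b·8 = 7.278986 + 0.972464·8 = 15.058696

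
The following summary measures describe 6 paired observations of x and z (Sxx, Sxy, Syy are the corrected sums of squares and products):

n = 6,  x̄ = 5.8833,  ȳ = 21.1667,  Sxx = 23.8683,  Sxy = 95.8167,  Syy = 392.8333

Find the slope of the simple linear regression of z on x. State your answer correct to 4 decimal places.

4.0144

b = Sxy/Sxx = 95.8167/23.8683 = 4.014391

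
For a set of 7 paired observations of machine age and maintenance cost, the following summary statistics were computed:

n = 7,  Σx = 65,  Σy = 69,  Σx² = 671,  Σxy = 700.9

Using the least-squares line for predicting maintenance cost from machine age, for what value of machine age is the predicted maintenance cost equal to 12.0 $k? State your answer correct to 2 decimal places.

Sxx = Σx² − (Σx)²/n = 671 − 603.571429 = 67.428571
Sxy = Σxy − (Σx)(Σy)/n = 700.9 − 640.714286 = 60.185714
b = Sxy/Sxx = 60.185714/67.428571 = 0.892585
a = ȳ − b·x̄ = 9.857143 − 0.892585·9.285714 = 1.568856
Set a + b·x = 12.0: x = (12.0 − 1.568856) / 0.892585 = 11.686447

11.69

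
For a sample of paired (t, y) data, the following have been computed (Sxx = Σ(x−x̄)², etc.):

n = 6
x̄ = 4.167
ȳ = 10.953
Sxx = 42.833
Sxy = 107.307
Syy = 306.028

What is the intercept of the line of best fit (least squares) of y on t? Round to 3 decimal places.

0.514

b = Sxy/Sxx = 107.307/42.833 = 2.505241
a = ȳ − b·x̄ = 10.953 − 2.505241·4.167 = 0.513660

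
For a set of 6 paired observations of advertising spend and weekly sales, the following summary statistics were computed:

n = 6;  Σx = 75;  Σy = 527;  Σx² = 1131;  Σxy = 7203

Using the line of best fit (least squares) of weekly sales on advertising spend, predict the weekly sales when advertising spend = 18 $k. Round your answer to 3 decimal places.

105.328

Sxx = Σx² − (Σx)²/n = 1131 − 937.5 = 193.5
Sxy = Σxy − (Σx)(Σy)/n = 7203 − 6587.5 = 615.5
b = Sxy/Sxx = 615.5/193.5 = 3.180879
a = ȳ − b·x̄ = 87.833333 − 3.180879·12.5 = 48.072351
ŷ(18) = a + b·18 = 48.072351 + 3.180879·18 = 105.328165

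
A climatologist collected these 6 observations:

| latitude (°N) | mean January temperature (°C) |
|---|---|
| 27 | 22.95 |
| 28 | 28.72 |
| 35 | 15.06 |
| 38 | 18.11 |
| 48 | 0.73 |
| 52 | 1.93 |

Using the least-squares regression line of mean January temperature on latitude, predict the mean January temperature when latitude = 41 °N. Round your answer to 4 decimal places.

11.4435

n = 6, Σx = 228, Σy = 87.5, Σxy = 2774.49, Σx² = 9190
Sxx = Σx² − (Σx)²/n = 9190 − 8664 = 526
Sxy = Σxy − (Σx)(Σy)/n = 2774.49 − 3325 = -550.51
b = Sxy/Sxx = -550.51/526 = -1.046597
a = ȳ − b·x̄ = 14.583333 − (-1.046597)·38 = 54.354018
ŷ(41) = a + b·41 = 54.354018 + (-1.046597)·41 = 11.443542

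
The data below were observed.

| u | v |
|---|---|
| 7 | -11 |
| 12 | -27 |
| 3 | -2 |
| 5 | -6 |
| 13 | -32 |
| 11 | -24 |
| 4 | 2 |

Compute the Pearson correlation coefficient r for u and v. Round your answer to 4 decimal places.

-0.9862

n = 7, Σx = 55, Σy = -100, Σxy = -1109, Σx² = 533, Σy² = 2494
Sxx = Σx² − (Σx)²/n = 533 − 432.142857 = 100.857143
Sxy = Σxy − (Σx)(Σy)/n = -1109 − (-785.714286) = -323.285714
Syy = Σy² − (Σy)²/n = 2494 − 1428.571429 = 1065.428571
r = Sxy/√(Sxx·Syy) = -323.285714/√(107456.081633) = -323.285714/327.804944 = -0.986214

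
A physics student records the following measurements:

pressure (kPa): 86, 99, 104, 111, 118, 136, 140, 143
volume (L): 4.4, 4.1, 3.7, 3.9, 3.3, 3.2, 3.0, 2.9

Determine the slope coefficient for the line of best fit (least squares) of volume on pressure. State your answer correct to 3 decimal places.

-0.025

n = 8, Σx = 937, Σy = 28.5, Σxy = 3261.3, Σx² = 112803
Sxx = Σx² − (Σx)²/n = 112803 − 109746.125 = 3056.875
Sxy = Σxy − (Σx)(Σy)/n = 3261.3 − 3338.0625 = -76.7625
b = Sxy/Sxx = -76.7625/3056.875 = -0.025111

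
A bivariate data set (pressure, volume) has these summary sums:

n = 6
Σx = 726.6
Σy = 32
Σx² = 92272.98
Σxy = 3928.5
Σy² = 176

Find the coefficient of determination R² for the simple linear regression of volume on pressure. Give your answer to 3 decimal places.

Sxx = Σx² − (Σx)²/n = 92272.98 − 87991.26 = 4281.72
Sxy = Σxy − (Σx)(Σy)/n = 3928.5 − 3875.2 = 53.3
Syy = Σy² − (Σy)²/n = 176 − 170.666667 = 5.333333
R² = Sxy²/(Sxx·Syy) = (53.3)²/(4281.72·5.333333) = 0.124405

0.124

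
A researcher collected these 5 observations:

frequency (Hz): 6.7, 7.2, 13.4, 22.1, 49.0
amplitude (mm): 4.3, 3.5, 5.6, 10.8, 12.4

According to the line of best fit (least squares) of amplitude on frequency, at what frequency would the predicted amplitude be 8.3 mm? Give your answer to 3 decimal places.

24.403

n = 5, Σx = 98.4, Σy = 36.6, Σxy = 975.33, Σx² = 3165.7
Sxx = Σx² − (Σx)²/n = 3165.7 − 1936.512 = 1229.188
Sxy = Σxy − (Σx)(Σy)/n = 975.33 − 720.288 = 255.042
b = Sxy/Sxx = 255.042/1229.188 = 0.207488
a = ȳ − b·x̄ = 7.32 − 0.207488·19.68 = 3.236632
Set a + b·x = 8.3: x = (8.3 − 3.236632) / 0.207488 = 24.403160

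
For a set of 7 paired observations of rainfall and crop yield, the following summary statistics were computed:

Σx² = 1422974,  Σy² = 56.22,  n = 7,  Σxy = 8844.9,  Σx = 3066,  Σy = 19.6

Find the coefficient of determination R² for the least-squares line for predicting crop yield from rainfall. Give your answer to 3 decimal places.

0.631

Sxx = Σx² − (Σx)²/n = 1422974 − 1342908 = 80066
Sxy = Σxy − (Σx)(Σy)/n = 8844.9 − 8584.8 = 260.1
Syy = Σy² − (Σy)²/n = 56.22 − 54.88 = 1.34
R² = Sxy²/(Sxx·Syy) = (260.1)²/(80066·1.34) = 0.630562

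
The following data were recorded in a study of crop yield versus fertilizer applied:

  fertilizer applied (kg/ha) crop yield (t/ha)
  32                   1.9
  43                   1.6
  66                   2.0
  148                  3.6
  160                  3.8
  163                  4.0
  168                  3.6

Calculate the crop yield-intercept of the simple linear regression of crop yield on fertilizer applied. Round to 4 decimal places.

1.0810

n = 7, Σx = 780, Σy = 20.5, Σxy = 2659.2, Σx² = 109526
Sxx = Σx² − (Σx)²/n = 109526 − 86914.285714 = 22611.714286
Sxy = Σxy − (Σx)(Σy)/n = 2659.2 − 2284.285714 = 374.914286
b = Sxy/Sxx = 374.914286/22611.714286 = 0.016581
a = ȳ − b·x̄ = 2.928571 − 0.016581·111.428571 = 1.081026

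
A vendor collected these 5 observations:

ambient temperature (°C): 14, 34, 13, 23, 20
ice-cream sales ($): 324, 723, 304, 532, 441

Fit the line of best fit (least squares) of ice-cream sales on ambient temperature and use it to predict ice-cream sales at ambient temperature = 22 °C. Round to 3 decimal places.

489.013

n = 5, Σx = 104, Σy = 2324, Σxy = 54126, Σx² = 2450
Sxx = Σx² − (Σx)²/n = 2450 − 2163.2 = 286.8
Sxy = Σxy − (Σx)(Σy)/n = 54126 − 48339.2 = 5786.8
b = Sxy/Sxx = 5786.8/286.8 = 20.177127
a = ȳ − b·x̄ = 464.8 − 20.177127·20.8 = 45.115760
ŷ(22) = a + b·22 = 45.115760 + 20.177127·22 = 489.012552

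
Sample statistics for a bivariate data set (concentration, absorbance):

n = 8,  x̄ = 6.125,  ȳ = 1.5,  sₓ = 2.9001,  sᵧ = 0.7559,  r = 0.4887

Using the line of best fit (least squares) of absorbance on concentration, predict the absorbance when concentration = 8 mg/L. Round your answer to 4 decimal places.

1.7388

b = r · sᵧ/sₓ = 0.4887 · 0.7559/2.9001 = 0.127378
a = ȳ − b·x̄ = 1.5 − 0.127378·6.125 = 0.719811
ŷ(8) = a + b·8 = 0.719811 + 0.127378·8 = 1.738833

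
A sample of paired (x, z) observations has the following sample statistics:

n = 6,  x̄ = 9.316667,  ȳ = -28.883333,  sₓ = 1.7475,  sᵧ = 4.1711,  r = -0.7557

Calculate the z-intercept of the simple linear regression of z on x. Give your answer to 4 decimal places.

b = r · sᵧ/sₓ = -0.7557 · 4.1711/1.7475 = -1.803777
a = ȳ − b·x̄ = -28.883333 − (-1.803777)·9.316667 = -12.078144

-12.0781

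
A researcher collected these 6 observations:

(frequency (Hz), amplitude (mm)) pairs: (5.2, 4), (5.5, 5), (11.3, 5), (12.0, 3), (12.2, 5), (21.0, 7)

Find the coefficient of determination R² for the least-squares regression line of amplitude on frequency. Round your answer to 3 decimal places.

0.392

n = 6, Σx = 67.2, Σy = 29, Σxy = 348.8, Σx² = 918.82, Σy² = 149
Sxx = Σx² − (Σx)²/n = 918.82 − 752.64 = 166.18
Sxy = Σxy − (Σx)(Σy)/n = 348.8 − 324.8 = 24
Syy = Σy² − (Σy)²/n = 149 − 140.166667 = 8.833333
R² = Sxy²/(Sxx·Syy) = (24)²/(166.18·8.833333) = 0.392391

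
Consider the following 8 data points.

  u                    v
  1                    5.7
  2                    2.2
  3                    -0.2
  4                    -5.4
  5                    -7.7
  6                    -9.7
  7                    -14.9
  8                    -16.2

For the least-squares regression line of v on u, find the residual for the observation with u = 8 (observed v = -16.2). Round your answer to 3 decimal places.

n = 8, Σx = 36, Σy = -46.2, Σxy = -342.7, Σx² = 204
Sxx = Σx² − (Σx)²/n = 204 − 162 = 42
Sxy = Σxy − (Σx)(Σy)/n = -342.7 − (-207.9) = -134.8
b = Sxy/Sxx = -134.8/42 = -3.209524
a = ȳ − b·x̄ = -5.775 − (-3.209524)·4.5 = 8.667857
ŷ(8) = 8.667857 + (-3.209524)·8 = -17.008333
residual = y − ŷ = -16.2 − (-17.008333) = 0.808333

0.808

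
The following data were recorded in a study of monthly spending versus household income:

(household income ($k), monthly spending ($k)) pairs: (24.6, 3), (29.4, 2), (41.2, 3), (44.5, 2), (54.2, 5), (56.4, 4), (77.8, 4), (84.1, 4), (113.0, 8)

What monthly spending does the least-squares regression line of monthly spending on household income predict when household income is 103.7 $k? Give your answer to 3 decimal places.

n = 9, Σx = 525.2, Σy = 35, Σxy = 2393.4, Σx² = 37160.46
Sxx = Σx² − (Σx)²/n = 37160.46 − 30648.337778 = 6512.122222
Sxy = Σxy − (Σx)(Σy)/n = 2393.4 − 2042.444444 = 350.955556
b = Sxy/Sxx = 350.955556/6512.122222 = 0.053893
a = ȳ − b·x̄ = 3.888889 − 0.053893·58.355556 = 0.743953
ŷ(103.7) = a + b·103.7 = 0.743953 + 0.053893·103.7 = 6.332621

6.333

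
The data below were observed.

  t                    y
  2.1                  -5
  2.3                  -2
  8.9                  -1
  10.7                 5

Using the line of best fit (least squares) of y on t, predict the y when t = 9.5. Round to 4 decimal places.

n = 4, Σx = 24, Σy = -3, Σxy = 29.5, Σx² = 203.4
Sxx = Σx² − (Σx)²/n = 203.4 − 144 = 59.4
Sxy = Σxy − (Σx)(Σy)/n = 29.5 − (-18) = 47.5
b = Sxy/Sxx = 47.5/59.4 = 0.799663
a = ȳ − b·x̄ = -0.75 − 0.799663·6 = -5.547980
ŷ(9.5) = a + b·9.5 = -5.547980 + 0.799663·9.5 = 2.048822

2.0488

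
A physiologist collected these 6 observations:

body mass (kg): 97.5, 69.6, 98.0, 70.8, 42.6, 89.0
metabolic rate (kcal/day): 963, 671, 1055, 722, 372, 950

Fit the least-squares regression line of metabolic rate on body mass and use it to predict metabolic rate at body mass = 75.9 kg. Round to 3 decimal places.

n = 6, Σx = 467.5, Σy = 4733, Σxy = 395498.9, Σx² = 38702.81
Sxx = Σx² − (Σx)²/n = 38702.81 − 36426.041667 = 2276.768333
Sxy = Σxy − (Σx)(Σy)/n = 395498.9 − 368779.583333 = 26719.316667
b = Sxy/Sxx = 26719.316667/2276.768333 = 11.735633
a = ȳ − b·x̄ = 788.833333 − 11.735633·77.916667 = -125.568040
ŷ(75.9) = a + b·75.9 = -125.568040 + 11.735633·75.9 = 765.166474

765.166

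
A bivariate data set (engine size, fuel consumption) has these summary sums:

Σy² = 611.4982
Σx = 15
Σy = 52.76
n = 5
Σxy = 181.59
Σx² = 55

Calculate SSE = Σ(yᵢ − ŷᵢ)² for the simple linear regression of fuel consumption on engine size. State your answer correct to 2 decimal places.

Sxx = Σx² − (Σx)²/n = 55 − 45 = 10
Sxy = Σxy − (Σx)(Σy)/n = 181.59 − 158.28 = 23.31
Syy = Σy² − (Σy)²/n = 611.4982 − 556.72352 = 54.77468
b = Sxy/Sxx = 23.31/10 = 2.331
SSE = Syy − b·Sxy = 54.77468 − 2.331·23.31 = 0.43907

0.44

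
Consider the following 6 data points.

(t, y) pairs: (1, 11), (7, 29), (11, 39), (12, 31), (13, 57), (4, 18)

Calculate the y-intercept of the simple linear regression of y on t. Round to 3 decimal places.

n = 6, Σx = 48, Σy = 185, Σxy = 1828, Σx² = 500
Sxx = Σx² − (Σx)²/n = 500 − 384 = 116
Sxy = Σxy − (Σx)(Σy)/n = 1828 − 1480 = 348
b = Sxy/Sxx = 348/116 = 3
a = ȳ − b·x̄ = 30.833333 − 3·8 = 6.833333

6.833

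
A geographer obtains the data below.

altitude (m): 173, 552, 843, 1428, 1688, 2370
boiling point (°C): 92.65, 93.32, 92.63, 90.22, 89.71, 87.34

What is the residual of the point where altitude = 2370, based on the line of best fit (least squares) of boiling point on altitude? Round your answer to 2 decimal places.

-0.39

n = 6, Σx = 7054, Σy = 545.87, Σxy = 632888.62, Σx² = 11550710
Sxx = Σx² − (Σx)²/n = 11550710 − 8293152.666667 = 3257557.333333
Sxy = Σxy − (Σx)(Σy)/n = 632888.62 − 641761.163333 = -8872.543333
b = Sxy/Sxx = -8872.543333/3257557.333333 = -0.002724
a = ȳ − b·x̄ = 90.978333 − (-0.002724)·1175.666667 = 94.180473
ŷ(2370) = 94.180473 + (-0.002724)·2370 = 87.725352
residual = y − ŷ = 87.34 − 87.725352 = -0.385352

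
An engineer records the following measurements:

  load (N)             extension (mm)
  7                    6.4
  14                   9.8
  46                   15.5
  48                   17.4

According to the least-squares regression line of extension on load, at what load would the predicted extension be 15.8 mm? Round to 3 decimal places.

43.784

n = 4, Σx = 115, Σy = 49.1, Σxy = 1730.2, Σx² = 4665
Sxx = Σx² − (Σx)²/n = 4665 − 3306.25 = 1358.75
Sxy = Σxy − (Σx)(Σy)/n = 1730.2 − 1411.625 = 318.575
b = Sxy/Sxx = 318.575/1358.75 = 0.234462
a = ȳ − b·x̄ = 12.275 − 0.234462·28.75 = 5.534223
Set a + b·x = 15.8: x = (15.8 − 5.534223) / 0.234462 = 43.784431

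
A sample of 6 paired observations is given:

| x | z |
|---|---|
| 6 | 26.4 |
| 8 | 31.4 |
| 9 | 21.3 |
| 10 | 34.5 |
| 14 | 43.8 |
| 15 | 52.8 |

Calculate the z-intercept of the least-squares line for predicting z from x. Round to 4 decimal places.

n = 6, Σx = 62, Σy = 210.2, Σxy = 2351.5, Σx² = 702
Sxx = Σx² − (Σx)²/n = 702 − 640.666667 = 61.333333
Sxy = Σxy − (Σx)(Σy)/n = 2351.5 − 2172.066667 = 179.433333
b = Sxy/Sxx = 179.433333/61.333333 = 2.925543
a = ȳ − b·x̄ = 35.033333 − 2.925543·10.333333 = 4.802717

4.8027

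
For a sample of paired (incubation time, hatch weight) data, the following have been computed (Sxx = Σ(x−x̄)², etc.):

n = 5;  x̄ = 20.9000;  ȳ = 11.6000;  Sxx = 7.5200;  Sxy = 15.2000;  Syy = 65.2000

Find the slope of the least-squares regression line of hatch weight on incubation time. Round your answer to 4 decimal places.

2.0213

b = Sxy/Sxx = 15.2/7.52 = 2.021277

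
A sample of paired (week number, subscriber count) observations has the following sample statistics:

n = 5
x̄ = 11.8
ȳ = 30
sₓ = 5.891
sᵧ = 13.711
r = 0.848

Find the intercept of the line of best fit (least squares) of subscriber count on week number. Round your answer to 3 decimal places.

6.711

b = r · sᵧ/sₓ = 0.848 · 13.711/5.891 = 1.973676
a = ȳ − b·x̄ = 30 − 1.973676·11.8 = 6.710618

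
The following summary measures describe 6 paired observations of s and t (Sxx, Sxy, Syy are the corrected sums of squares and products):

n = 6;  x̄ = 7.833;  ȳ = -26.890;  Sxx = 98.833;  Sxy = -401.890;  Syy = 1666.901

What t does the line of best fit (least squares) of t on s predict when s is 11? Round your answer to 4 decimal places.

-39.7681

b = Sxy/Sxx = -401.89/98.833 = -4.066354
a = ȳ − b·x̄ = -26.89 − (-4.066354)·7.833 = 4.961754
ŷ(11) = a + b·11 = 4.961754 + (-4.066354)·11 = -39.768144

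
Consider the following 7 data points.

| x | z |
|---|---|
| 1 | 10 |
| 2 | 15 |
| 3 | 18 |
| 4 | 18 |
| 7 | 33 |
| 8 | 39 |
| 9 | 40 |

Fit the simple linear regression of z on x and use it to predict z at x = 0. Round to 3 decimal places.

n = 7, Σx = 34, Σy = 173, Σxy = 1069, Σx² = 224
Sxx = Σx² − (Σx)²/n = 224 − 165.142857 = 58.857143
Sxy = Σxy − (Σx)(Σy)/n = 1069 − 840.285714 = 228.714286
b = Sxy/Sxx = 228.714286/58.857143 = 3.885922
a = ȳ − b·x̄ = 24.714286 − 3.885922·4.857143 = 5.839806
ŷ(0) = a + b·0 = 5.839806 + 3.885922·0 = 5.839806

5.840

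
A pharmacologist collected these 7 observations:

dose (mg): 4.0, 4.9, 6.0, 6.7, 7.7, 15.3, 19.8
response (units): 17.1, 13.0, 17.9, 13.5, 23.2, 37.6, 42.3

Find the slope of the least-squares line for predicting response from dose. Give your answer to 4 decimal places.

1.9037

n = 7, Σx = 64.4, Σy = 164.6, Σxy = 1921.41, Σx² = 806.32
Sxx = Σx² − (Σx)²/n = 806.32 − 592.48 = 213.84
Sxy = Σxy − (Σx)(Σy)/n = 1921.41 − 1514.32 = 407.09
b = Sxy/Sxx = 407.09/213.84 = 1.903713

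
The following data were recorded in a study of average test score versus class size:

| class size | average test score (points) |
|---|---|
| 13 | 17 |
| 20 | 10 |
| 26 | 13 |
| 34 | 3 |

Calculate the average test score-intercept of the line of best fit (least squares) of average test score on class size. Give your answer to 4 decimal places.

n = 4, Σx = 93, Σy = 43, Σxy = 861, Σx² = 2401
Sxx = Σx² − (Σx)²/n = 2401 − 2162.25 = 238.75
Sxy = Σxy − (Σx)(Σy)/n = 861 − 999.75 = -138.75
b = Sxy/Sxx = -138.75/238.75 = -0.581152
a = ȳ − b·x̄ = 10.75 − (-0.581152)·23.25 = 24.261780

24.2618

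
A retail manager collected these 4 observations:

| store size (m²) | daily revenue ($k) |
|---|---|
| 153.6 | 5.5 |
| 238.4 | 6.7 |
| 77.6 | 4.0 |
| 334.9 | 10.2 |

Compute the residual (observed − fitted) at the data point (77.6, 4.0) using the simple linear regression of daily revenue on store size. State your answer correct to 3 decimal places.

0.282

n = 4, Σx = 804.5, Σy = 26.4, Σxy = 6168.46, Σx² = 198607.29
Sxx = Σx² − (Σx)²/n = 198607.29 − 161805.0625 = 36802.2275
Sxy = Σxy − (Σx)(Σy)/n = 6168.46 − 5309.7 = 858.76
b = Sxy/Sxx = 858.76/36802.2275 = 0.023334
a = ȳ − b·x̄ = 6.6 − 0.023334·201.125 = 1.906857
ŷ(77.6) = 1.906857 + 0.023334·77.6 = 3.717611
residual = y − ŷ = 4.0 − 3.717611 = 0.282389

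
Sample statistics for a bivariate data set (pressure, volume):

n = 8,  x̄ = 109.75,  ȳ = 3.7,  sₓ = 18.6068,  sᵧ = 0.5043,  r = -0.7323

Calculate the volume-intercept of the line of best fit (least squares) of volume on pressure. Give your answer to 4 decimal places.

b = r · sᵧ/sₓ = -0.7323 · 0.5043/18.6068 = -0.019848
a = ȳ − b·x̄ = 3.7 − (-0.019848)·109.75 = 5.878266

5.8783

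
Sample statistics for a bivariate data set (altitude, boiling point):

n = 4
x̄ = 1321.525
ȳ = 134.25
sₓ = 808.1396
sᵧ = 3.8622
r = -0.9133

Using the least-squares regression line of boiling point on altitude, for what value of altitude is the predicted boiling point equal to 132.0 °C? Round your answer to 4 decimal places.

1837.0155

b = r · sᵧ/sₓ = -0.9133 · 3.8622/808.1396 = -0.004365
a = ȳ − b·x̄ = 134.25 − (-0.004365)·1321.525 = 140.018159
Set a + b·x = 132.0: x = (132.0 − 140.018159) / (-0.004365) = 1837.015528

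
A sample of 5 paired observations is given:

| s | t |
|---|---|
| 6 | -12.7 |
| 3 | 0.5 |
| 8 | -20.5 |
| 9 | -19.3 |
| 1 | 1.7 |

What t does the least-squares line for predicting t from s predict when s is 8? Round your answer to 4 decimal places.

-18.0602

n = 5, Σx = 27, Σy = -50.3, Σxy = -410.7, Σx² = 191
Sxx = Σx² − (Σx)²/n = 191 − 145.8 = 45.2
Sxy = Σxy − (Σx)(Σy)/n = -410.7 − (-271.62) = -139.08
b = Sxy/Sxx = -139.08/45.2 = -3.076991
a = ȳ − b·x̄ = -10.06 − (-3.076991)·5.4 = 6.555752
ŷ(8) = a + b·8 = 6.555752 + (-3.076991)·8 = -18.060177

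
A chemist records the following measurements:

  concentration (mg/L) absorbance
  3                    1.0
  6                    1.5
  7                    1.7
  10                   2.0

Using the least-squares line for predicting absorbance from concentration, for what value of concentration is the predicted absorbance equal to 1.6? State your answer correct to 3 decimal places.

n = 4, Σx = 26, Σy = 6.2, Σxy = 43.9, Σx² = 194
Sxx = Σx² − (Σx)²/n = 194 − 169 = 25
Sxy = Σxy − (Σx)(Σy)/n = 43.9 − 40.3 = 3.6
b = Sxy/Sxx = 3.6/25 = 0.144
a = ȳ − b·x̄ = 1.55 − 0.144·6.5 = 0.614
Set a + b·x = 1.6: x = (1.6 − 0.614) / 0.144 = 6.847222

6.847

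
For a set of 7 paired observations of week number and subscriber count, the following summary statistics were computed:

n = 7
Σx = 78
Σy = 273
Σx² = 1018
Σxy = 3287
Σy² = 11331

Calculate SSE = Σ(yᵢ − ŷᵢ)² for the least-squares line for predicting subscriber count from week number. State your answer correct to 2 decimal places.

Sxx = Σx² − (Σx)²/n = 1018 − 869.142857 = 148.857143
Sxy = Σxy − (Σx)(Σy)/n = 3287 − 3042 = 245
Syy = Σy² − (Σy)²/n = 11331 − 10647 = 684
b = Sxy/Sxx = 245/148.857143 = 1.645873
SSE = Syy − b·Sxy = 684 − 1.645873·245 = 280.761036

280.76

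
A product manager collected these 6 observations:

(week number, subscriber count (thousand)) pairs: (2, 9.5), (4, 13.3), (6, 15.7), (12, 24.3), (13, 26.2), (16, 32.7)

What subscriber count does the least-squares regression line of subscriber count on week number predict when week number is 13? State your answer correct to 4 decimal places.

n = 6, Σx = 53, Σy = 121.7, Σxy = 1321.8, Σx² = 625
Sxx = Σx² − (Σx)²/n = 625 − 468.166667 = 156.833333
Sxy = Σxy − (Σx)(Σy)/n = 1321.8 − 1075.016667 = 246.783333
b = Sxy/Sxx = 246.783333/156.833333 = 1.573539
a = ȳ − b·x̄ = 20.283333 − 1.573539·8.833333 = 6.383741
ŷ(13) = a + b·13 = 6.383741 + 1.573539·13 = 26.839745

26.8397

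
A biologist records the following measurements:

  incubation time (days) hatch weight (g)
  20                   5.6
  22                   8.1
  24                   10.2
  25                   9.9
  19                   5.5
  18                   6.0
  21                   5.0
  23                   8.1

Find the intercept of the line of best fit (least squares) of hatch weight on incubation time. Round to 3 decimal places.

-8.415

n = 8, Σx = 172, Σy = 58.4, Σxy = 1286.3, Σx² = 3740
Sxx = Σx² − (Σx)²/n = 3740 − 3698 = 42
Sxy = Σxy − (Σx)(Σy)/n = 1286.3 − 1255.6 = 30.7
b = Sxy/Sxx = 30.7/42 = 0.730952
a = ȳ − b·x̄ = 7.3 − 0.730952·21.5 = -8.415476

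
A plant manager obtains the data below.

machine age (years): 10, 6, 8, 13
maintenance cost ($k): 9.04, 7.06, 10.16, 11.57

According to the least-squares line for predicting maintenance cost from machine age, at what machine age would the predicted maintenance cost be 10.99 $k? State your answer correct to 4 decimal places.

n = 4, Σx = 37, Σy = 37.83, Σxy = 364.45, Σx² = 369
Sxx = Σx² − (Σx)²/n = 369 − 342.25 = 26.75
Sxy = Σxy − (Σx)(Σy)/n = 364.45 − 349.9275 = 14.5225
b = Sxy/Sxx = 14.5225/26.75 = 0.542897
a = ȳ − b·x̄ = 9.4575 − 0.542897·9.25 = 4.435701
Set a + b·x = 10.99: x = (10.99 − 4.435701) / 0.542897 = 12.072818

12.0728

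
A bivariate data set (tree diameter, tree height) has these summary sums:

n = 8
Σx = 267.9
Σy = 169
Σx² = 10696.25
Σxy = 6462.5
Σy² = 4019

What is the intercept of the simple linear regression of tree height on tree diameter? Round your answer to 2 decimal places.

5.53

Sxx = Σx² − (Σx)²/n = 10696.25 − 8971.30125 = 1724.94875
Sxy = Σxy − (Σx)(Σy)/n = 6462.5 − 5659.3875 = 803.1125
b = Sxy/Sxx = 803.1125/1724.94875 = 0.465586
a = ȳ − b·x̄ = 21.125 − 0.465586·33.4875 = 5.533679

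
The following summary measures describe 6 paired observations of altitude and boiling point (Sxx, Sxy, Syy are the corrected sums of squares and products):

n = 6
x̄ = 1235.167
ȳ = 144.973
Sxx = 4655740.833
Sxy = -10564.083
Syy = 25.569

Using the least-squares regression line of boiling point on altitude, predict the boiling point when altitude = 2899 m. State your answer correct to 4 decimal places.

141.1977

b = Sxy/Sxx = -10564.083/4655740.833 = -0.002269
a = ȳ − b·x̄ = 144.973 − (-0.002269)·1235.167 = 147.775649
ŷ(2899) = a + b·2899 = 147.775649 + (-0.002269)·2899 = 141.197689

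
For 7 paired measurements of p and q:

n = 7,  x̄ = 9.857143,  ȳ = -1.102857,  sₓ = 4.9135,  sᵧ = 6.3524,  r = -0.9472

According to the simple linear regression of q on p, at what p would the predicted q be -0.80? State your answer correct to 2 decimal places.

b = r · sᵧ/sₓ = -0.9472 · 6.3524/4.9135 = -1.224584
a = ȳ − b·x̄ = -1.102857 − (-1.224584)·9.857143 = 10.968042
Set a + b·x = -0.80: x = (-0.80 − 10.968042) / (-1.224584) = 9.609829

9.61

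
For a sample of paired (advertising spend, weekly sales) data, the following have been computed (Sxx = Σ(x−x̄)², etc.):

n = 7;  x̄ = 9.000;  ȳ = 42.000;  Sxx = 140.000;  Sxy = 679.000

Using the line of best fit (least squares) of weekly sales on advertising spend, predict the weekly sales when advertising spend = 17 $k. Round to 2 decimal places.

80.80

b = Sxy/Sxx = 679/140 = 4.85
a = ȳ − b·x̄ = 42 − 4.85·9 = -1.65
ŷ(17) = a + b·17 = -1.65 + 4.85·17 = 80.8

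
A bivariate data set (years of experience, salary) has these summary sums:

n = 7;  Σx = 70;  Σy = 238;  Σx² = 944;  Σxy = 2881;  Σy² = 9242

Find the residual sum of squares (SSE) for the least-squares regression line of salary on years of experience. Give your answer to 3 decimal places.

121.307

Sxx = Σx² − (Σx)²/n = 944 − 700 = 244
Sxy = Σxy − (Σx)(Σy)/n = 2881 − 2380 = 501
Syy = Σy² − (Σy)²/n = 9242 − 8092 = 1150
b = Sxy/Sxx = 501/244 = 2.053279
SSE = Syy − b·Sxy = 1150 − 2.053279·501 = 121.307377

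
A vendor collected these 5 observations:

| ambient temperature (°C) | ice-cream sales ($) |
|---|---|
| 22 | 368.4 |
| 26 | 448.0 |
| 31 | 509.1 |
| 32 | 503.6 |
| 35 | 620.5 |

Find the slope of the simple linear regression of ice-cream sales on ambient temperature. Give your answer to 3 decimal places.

n = 5, Σx = 146, Σy = 2449.6, Σxy = 73367.6, Σx² = 4370
Sxx = Σx² − (Σx)²/n = 4370 − 4263.2 = 106.8
Sxy = Σxy − (Σx)(Σy)/n = 73367.6 − 71528.32 = 1839.28
b = Sxy/Sxx = 1839.28/106.8 = 17.221723

17.222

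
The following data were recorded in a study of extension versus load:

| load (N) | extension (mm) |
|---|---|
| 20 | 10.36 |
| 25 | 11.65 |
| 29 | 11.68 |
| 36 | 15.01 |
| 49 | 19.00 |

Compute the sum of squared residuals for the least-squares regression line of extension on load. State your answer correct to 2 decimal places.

1.30

n = 5, Σx = 159, Σy = 67.7, Σxy = 2308.53, Σx² = 5563, Σy² = 965.7746
Sxx = Σx² − (Σx)²/n = 5563 − 5056.2 = 506.8
Sxy = Σxy − (Σx)(Σy)/n = 2308.53 − 2152.86 = 155.67
Syy = Σy² − (Σy)²/n = 965.7746 − 916.658 = 49.1166
b = Sxy/Sxx = 155.67/506.8 = 0.307163
SSE = Syy − b·Sxy = 49.1166 − 0.307163·155.67 = 1.300600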